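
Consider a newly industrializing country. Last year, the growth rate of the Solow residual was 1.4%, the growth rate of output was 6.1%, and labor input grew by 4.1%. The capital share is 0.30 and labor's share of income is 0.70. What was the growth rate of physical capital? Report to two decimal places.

Physical capital growth was 6.10%.

Labor's share = 1 − 0.3 = 0.7.
gY = gA + 0.7×4.1 + 0.3×g.
0.3×g = 6.1 − 1.4 − 2.87 = 1.83.
g = 1.83 / 0.3 = 6.1%.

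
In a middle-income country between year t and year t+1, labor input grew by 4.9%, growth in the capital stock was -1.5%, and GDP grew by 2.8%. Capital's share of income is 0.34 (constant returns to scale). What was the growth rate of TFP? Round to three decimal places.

Labor's share = 1 − 0.34 = 0.66.
The capital stock: 0.34 × (-1.5) = -0.51 pp.
Labor input: 0.66 × 4.9 = 3.234 pp.
TFP growth = 2.8 − 2.724 = 0.076%.

TFP grew 0.076%.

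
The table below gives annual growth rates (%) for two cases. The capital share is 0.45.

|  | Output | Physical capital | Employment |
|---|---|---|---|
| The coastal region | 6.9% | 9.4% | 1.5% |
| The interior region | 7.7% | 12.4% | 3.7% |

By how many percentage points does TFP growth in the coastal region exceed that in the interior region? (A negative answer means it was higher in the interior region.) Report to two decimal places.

1.76 percentage points

Labor's share = 1 − 0.45 = 0.55.
The coastal region: TFP = 6.9 − 4.23 − 0.825 = 1.845%.
The interior region: TFP = 7.7 − 5.58 − 2.035 = 0.085%.
Difference = 1.845 − (0.085) = 1.76 pp.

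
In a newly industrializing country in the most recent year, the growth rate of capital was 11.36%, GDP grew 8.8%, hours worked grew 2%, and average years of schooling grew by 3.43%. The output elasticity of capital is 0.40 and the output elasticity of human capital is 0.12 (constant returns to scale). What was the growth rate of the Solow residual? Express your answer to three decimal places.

Labor's share = 1 − 0.4 − 0.12 = 0.48.
Capital: 0.4 × 11.36 = 4.544 pp.
Average years of schooling: 0.12 × 3.43 = 0.4116 pp.
Hours worked: 0.48 × 2 = 0.96 pp.
TFP growth = 8.8 − 5.9156 = 2.8844%.

2.884%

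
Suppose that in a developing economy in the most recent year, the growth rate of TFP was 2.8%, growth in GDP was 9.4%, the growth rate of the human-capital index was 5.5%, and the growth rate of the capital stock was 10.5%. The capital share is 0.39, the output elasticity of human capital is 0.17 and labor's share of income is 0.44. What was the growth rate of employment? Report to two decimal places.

Employment growth was 3.57%.

Labor's share = 1 − 0.39 − 0.17 = 0.44.
gY = gA + 0.39×10.5 + 0.17×5.5 + 0.44×g.
0.44×g = 9.4 − 2.8 − 5.03 = 1.57.
g = 1.57 / 0.44 = 3.5682%.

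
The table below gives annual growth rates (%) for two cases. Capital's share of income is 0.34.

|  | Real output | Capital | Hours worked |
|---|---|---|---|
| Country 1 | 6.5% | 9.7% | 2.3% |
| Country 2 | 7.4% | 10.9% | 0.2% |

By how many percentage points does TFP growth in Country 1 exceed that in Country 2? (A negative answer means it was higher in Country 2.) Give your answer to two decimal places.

-1.88 percentage points

Labor's share = 1 − 0.34 = 0.66.
Country 1: TFP = 6.5 − 3.298 − 1.518 = 1.684%.
Country 2: TFP = 7.4 − 3.706 − 0.132 = 3.562%.
Difference = 1.684 − (3.562) = -1.878 pp.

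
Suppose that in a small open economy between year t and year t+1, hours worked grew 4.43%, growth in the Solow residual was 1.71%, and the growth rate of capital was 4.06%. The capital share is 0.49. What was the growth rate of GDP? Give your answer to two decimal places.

5.96%

Labor's share = 1 − 0.49 = 0.51.
Capital: 0.49 × 4.06 = 1.9894 pp.
Hours worked: 0.51 × 4.43 = 2.2593 pp.
Output growth = 1.71 + 4.2487 = 5.9587%.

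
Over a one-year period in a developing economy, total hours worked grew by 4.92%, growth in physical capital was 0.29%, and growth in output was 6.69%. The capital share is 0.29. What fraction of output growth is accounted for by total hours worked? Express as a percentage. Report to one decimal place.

Labor's share = 1 − 0.29 = 0.71.
Total hours worked contributed 0.71 × 4.92 = 3.4932 pp.
Share of growth = 3.4932 / 6.69 × 100 = 52.215%.

52.2%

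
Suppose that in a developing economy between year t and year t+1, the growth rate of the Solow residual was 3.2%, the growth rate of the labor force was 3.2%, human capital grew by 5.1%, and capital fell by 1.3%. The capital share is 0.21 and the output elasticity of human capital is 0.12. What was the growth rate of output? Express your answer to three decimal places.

Labor's share = 1 − 0.21 − 0.12 = 0.67.
Capital: 0.21 × (-1.3) = -0.273 pp.
Human capital: 0.12 × 5.1 = 0.612 pp.
The labor force: 0.67 × 3.2 = 2.144 pp.
Output growth = 3.2 + 2.483 = 5.683%.

Output grew 5.683%.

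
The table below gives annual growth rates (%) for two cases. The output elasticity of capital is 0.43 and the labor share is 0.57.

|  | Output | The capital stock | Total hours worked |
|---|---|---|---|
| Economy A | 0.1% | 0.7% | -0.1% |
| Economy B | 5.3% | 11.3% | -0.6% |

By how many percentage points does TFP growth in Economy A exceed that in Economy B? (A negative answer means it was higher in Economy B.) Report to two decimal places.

Labor's share = 1 − 0.43 = 0.57.
Economy A: TFP = 0.1 − 0.301 + 0.057 = -0.144%.
Economy B: TFP = 5.3 − 4.859 + 0.342 = 0.783%.
Difference = -0.144 − (0.783) = -0.927 pp.

-0.93 percentage points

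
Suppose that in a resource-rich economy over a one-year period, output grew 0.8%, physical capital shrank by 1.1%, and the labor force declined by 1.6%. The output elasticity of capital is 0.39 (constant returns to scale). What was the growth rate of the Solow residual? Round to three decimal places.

Labor's share = 1 − 0.39 = 0.61.
Physical capital: 0.39 × (-1.1) = -0.429 pp.
The labor force: 0.61 × (-1.6) = -0.976 pp.
TFP growth = 0.8 + 1.405 = 2.205%.

2.205%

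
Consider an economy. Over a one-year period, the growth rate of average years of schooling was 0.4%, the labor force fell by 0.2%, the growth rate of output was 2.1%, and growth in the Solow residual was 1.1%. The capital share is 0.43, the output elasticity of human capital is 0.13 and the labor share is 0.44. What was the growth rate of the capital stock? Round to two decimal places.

The capital stock growth was 2.41%.

Labor's share = 1 − 0.43 − 0.13 = 0.44.
gY = gA + 0.13×0.4 + 0.44×(-0.2) + 0.43×g.
0.43×g = 2.1 − 1.1 + 0.036 = 1.036.
g = 1.036 / 0.43 = 2.4093%.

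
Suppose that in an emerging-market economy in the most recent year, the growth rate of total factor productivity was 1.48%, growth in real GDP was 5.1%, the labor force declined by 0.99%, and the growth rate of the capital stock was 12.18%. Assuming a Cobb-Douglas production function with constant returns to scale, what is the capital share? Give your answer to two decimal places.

gY = gA + α·gK + (1−α)·gL, so gY − gA − gL = α(gK − gL).
5.1 − 1.48 + 0.99 = α × (12.18 − (-0.99)).
4.61 = 13.17 α, so α = 0.35.

The capital share is 0.35.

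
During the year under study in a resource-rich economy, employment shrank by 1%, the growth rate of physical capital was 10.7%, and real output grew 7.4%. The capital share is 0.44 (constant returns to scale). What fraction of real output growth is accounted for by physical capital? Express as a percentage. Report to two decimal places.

Physical capital contributed 0.44 × 10.7 = 4.708 pp.
Share of growth = 4.708 / 7.4 × 100 = 63.6216%.

63.62%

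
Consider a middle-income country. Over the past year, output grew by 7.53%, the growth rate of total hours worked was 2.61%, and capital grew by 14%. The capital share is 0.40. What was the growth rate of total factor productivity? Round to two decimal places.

Labor's share = 1 − 0.4 = 0.6.
Capital: 0.4 × 14 = 5.6 pp.
Total hours worked: 0.6 × 2.61 = 1.566 pp.
TFP growth = 7.53 − 7.166 = 0.364%.

Total factor productivity grew 0.36%.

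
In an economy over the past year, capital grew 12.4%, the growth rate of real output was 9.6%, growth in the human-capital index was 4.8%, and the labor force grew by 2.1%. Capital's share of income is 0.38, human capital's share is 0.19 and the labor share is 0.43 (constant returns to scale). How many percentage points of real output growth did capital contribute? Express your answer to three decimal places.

4.712 pp

Contribution = share × growth = 0.38 × 12.4 = 4.712 pp.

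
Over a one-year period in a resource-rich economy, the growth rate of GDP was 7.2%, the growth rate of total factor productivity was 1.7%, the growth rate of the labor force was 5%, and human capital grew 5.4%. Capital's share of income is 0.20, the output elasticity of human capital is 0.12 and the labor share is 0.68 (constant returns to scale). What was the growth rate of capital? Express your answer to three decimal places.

Labor's share = 1 − 0.2 − 0.12 = 0.68.
gY = gA + 0.12×5.4 + 0.68×5 + 0.2×g.
0.2×g = 7.2 − 1.7 − 4.048 = 1.452.
g = 1.452 / 0.2 = 7.26%.

Capital growth was 7.260%.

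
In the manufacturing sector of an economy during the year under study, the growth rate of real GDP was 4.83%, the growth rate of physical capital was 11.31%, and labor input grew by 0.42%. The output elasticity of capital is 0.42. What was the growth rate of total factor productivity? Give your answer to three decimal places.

-0.164%

Labor's share = 1 − 0.42 = 0.58.
Physical capital: 0.42 × 11.31 = 4.7502 pp.
Labor input: 0.58 × 0.42 = 0.2436 pp.
TFP growth = 4.83 − 4.9938 = -0.1638%.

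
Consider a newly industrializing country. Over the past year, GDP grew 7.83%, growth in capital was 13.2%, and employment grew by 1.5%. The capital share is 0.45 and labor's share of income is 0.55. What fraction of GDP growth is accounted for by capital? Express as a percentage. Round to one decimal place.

75.9%

Capital contributed 0.45 × 13.2 = 5.94 pp.
Share of growth = 5.94 / 7.83 × 100 = 75.862%.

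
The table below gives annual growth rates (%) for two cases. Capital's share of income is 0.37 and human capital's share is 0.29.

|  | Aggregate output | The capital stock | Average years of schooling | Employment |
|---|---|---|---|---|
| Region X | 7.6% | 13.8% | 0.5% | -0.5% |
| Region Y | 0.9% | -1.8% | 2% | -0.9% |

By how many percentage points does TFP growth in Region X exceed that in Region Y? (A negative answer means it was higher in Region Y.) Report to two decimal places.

1.23 percentage points

Labor's share = 1 − 0.37 − 0.29 = 0.34.
Region X: TFP = 7.6 − 5.106 − 0.145 + 0.17 = 2.519%.
Region Y: TFP = 0.9 + 0.666 − 0.58 + 0.306 = 1.292%.
Difference = 2.519 − (1.292) = 1.227 pp.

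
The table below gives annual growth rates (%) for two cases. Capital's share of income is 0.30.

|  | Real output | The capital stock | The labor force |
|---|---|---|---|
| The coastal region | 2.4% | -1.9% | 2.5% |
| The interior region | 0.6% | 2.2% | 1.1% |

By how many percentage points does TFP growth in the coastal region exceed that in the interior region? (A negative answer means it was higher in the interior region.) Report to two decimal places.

Labor's share = 1 − 0.3 = 0.7.
The coastal region: TFP = 2.4 + 0.57 − 1.75 = 1.22%.
The interior region: TFP = 0.6 − 0.66 − 0.77 = -0.83%.
Difference = 1.22 − (-0.83) = 2.05 pp.

2.05 percentage points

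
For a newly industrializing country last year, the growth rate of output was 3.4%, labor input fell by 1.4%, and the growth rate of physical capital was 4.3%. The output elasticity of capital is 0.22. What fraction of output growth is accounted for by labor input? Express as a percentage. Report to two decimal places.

Labor's share = 1 − 0.22 = 0.78.
Labor input contributed 0.78 × (-1.4) = -1.092 pp.
Share of growth = -1.092 / 3.4 × 100 = -32.1176%.

Labor input accounted for -32.12% of growth.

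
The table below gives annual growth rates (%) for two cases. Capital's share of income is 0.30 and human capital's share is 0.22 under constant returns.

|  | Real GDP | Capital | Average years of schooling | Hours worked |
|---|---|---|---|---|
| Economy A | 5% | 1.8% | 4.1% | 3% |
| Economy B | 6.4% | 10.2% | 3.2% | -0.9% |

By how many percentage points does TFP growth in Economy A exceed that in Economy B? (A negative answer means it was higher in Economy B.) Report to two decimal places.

Labor's share = 1 − 0.3 − 0.22 = 0.48.
Economy A: TFP = 5 − 0.54 − 0.902 − 1.44 = 2.118%.
Economy B: TFP = 6.4 − 3.06 − 0.704 + 0.432 = 3.068%.
Difference = 2.118 − (3.068) = -0.95 pp.

-0.95 percentage points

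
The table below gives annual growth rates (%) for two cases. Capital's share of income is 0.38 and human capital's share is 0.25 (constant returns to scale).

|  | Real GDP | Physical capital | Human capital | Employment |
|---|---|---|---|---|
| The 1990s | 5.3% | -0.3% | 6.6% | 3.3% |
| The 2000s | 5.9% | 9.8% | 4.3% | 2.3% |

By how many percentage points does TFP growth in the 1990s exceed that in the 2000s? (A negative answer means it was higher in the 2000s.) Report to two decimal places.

2.29 percentage points

Labor's share = 1 − 0.38 − 0.25 = 0.37.
The 1990s: TFP = 5.3 + 0.114 − 1.65 − 1.221 = 2.543%.
The 2000s: TFP = 5.9 − 3.724 − 1.075 − 0.851 = 0.25%.
Difference = 2.543 − (0.25) = 2.293 pp.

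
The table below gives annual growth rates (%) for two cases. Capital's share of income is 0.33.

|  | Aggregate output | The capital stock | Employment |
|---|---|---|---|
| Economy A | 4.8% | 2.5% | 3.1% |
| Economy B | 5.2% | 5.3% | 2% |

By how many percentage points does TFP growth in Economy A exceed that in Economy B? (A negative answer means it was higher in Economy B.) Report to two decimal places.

-0.21 percentage points

Labor's share = 1 − 0.33 = 0.67.
Economy A: TFP = 4.8 − 0.825 − 2.077 = 1.898%.
Economy B: TFP = 5.2 − 1.749 − 1.34 = 2.111%.
Difference = 1.898 − (2.111) = -0.213 pp.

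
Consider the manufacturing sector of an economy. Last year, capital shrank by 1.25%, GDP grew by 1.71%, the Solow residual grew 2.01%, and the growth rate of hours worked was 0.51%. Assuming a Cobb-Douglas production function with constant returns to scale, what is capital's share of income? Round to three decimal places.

gY = gA + α·gK + (1−α)·gL, so gY − gA − gL = α(gK − gL).
1.71 − 2.01 − 0.51 = α × (-1.25 − 0.51).
-0.81 = -1.76 α, so α = 0.46023.

Capital's share of income is 0.460.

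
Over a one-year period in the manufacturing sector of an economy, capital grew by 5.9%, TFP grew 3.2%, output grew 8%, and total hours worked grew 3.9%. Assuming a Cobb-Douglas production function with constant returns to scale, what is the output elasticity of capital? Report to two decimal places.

gY = gA + α·gK + (1−α)·gL, so gY − gA − gL = α(gK − gL).
8 − 3.2 − 3.9 = α × (5.9 − 3.9).
0.9 = 2 α, so α = 0.45.

The output elasticity of capital is 0.45.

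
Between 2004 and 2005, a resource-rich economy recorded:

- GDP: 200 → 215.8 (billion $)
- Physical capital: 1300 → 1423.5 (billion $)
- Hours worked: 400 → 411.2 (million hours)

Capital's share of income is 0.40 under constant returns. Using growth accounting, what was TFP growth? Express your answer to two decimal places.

GDP growth = (215.8 − 200) / 200 = 7.9%.
Physical capital growth = (1423.5 − 1300) / 1300 = 9.5%.
Hours worked growth = (411.2 − 400) / 400 = 2.8%.
Labor's share = 1 − 0.4 = 0.6.
Physical capital: 0.4 × 9.5 = 3.8 pp.
Hours worked: 0.6 × 2.8 = 1.68 pp.
TFP growth = 7.9 − 5.48 = 2.42%.

2.42%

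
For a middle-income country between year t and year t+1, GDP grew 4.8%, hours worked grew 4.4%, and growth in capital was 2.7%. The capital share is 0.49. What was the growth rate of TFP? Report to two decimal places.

Labor's share = 1 − 0.49 = 0.51.
Capital: 0.49 × 2.7 = 1.323 pp.
Hours worked: 0.51 × 4.4 = 2.244 pp.
TFP growth = 4.8 − 3.567 = 1.233%.

1.23%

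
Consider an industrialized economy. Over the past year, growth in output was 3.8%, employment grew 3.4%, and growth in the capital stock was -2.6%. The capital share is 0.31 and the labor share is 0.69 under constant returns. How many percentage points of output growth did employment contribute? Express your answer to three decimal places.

2.346 percentage points

Labor's share = 1 − 0.31 = 0.69.
Contribution = share × growth = 0.69 × 3.4 = 2.346 pp.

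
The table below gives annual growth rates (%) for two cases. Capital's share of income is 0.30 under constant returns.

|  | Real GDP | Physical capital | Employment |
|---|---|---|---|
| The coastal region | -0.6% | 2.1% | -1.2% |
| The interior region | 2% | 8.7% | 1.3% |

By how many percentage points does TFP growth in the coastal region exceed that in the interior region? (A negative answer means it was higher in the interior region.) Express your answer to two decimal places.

Labor's share = 1 − 0.3 = 0.7.
The coastal region: TFP = -0.6 − 0.63 + 0.84 = -0.39%.
The interior region: TFP = 2 − 2.61 − 0.91 = -1.52%.
Difference = -0.39 − (-1.52) = 1.13 pp.

1.13 percentage points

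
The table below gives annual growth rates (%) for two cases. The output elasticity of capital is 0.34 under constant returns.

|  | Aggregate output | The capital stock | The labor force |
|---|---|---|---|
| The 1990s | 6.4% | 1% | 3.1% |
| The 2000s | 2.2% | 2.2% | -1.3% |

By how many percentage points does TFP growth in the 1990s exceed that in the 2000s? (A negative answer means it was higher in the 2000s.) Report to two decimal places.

1.70 percentage points

Labor's share = 1 − 0.34 = 0.66.
The 1990s: TFP = 6.4 − 0.34 − 2.046 = 4.014%.
The 2000s: TFP = 2.2 − 0.748 + 0.858 = 2.31%.
Difference = 4.014 − (2.31) = 1.704 pp.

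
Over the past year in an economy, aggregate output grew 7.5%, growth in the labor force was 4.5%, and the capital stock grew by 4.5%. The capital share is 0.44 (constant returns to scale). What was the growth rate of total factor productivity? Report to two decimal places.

Total factor productivity grew 3.00%.

Labor's share = 1 − 0.44 = 0.56.
The capital stock: 0.44 × 4.5 = 1.98 pp.
The labor force: 0.56 × 4.5 = 2.52 pp.
TFP growth = 7.5 − 4.5 = 3%.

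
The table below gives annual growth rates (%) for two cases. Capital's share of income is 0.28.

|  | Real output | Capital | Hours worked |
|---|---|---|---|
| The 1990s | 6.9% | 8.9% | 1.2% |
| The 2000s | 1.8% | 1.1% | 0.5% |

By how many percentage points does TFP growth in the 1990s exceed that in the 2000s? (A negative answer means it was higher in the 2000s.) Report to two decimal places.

Labor's share = 1 − 0.28 = 0.72.
The 1990s: TFP = 6.9 − 2.492 − 0.864 = 3.544%.
The 2000s: TFP = 1.8 − 0.308 − 0.36 = 1.132%.
Difference = 3.544 − (1.132) = 2.412 pp.

2.41 percentage points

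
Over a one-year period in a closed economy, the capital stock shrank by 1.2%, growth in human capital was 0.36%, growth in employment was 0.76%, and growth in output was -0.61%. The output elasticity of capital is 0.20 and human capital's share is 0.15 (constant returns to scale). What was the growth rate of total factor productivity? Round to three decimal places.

-0.918%

Labor's share = 1 − 0.2 − 0.15 = 0.65.
The capital stock: 0.2 × (-1.2) = -0.24 pp.
Human capital: 0.15 × 0.36 = 0.054 pp.
Employment: 0.65 × 0.76 = 0.494 pp.
TFP growth = -0.61 − 0.308 = -0.918%.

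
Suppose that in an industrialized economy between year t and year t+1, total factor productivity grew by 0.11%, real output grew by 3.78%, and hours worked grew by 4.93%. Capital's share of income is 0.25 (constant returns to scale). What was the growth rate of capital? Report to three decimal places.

Labor's share = 1 − 0.25 = 0.75.
gY = gA + 0.75×4.93 + 0.25×g.
0.25×g = 3.78 − 0.11 − 3.6975 = -0.0275.
g = -0.0275 / 0.25 = -0.11%.

-0.110%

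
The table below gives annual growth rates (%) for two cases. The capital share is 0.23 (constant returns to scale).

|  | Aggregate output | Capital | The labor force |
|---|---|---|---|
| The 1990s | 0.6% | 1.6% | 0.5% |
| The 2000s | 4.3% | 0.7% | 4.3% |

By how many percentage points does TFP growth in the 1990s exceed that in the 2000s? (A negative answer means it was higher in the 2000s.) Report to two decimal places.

Labor's share = 1 − 0.23 = 0.77.
The 1990s: TFP = 0.6 − 0.368 − 0.385 = -0.153%.
The 2000s: TFP = 4.3 − 0.161 − 3.311 = 0.828%.
Difference = -0.153 − (0.828) = -0.981 pp.

-0.98 percentage points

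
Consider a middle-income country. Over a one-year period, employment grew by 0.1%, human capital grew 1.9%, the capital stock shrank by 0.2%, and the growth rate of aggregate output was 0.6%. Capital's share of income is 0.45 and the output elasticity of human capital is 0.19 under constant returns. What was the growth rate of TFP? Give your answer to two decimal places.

0.29%

Labor's share = 1 − 0.45 − 0.19 = 0.36.
The capital stock: 0.45 × (-0.2) = -0.09 pp.
Human capital: 0.19 × 1.9 = 0.361 pp.
Employment: 0.36 × 0.1 = 0.036 pp.
TFP growth = 0.6 − 0.307 = 0.293%.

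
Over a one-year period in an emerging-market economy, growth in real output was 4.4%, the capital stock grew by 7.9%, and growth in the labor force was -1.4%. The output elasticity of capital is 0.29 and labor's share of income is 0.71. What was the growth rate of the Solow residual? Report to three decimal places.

Labor's share = 1 − 0.29 = 0.71.
The capital stock: 0.29 × 7.9 = 2.291 pp.
The labor force: 0.71 × (-1.4) = -0.994 pp.
TFP growth = 4.4 − 1.297 = 3.103%.

3.103%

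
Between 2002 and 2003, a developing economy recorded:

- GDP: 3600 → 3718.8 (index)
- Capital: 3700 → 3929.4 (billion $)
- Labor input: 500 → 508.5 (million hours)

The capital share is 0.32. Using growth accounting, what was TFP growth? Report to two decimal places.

GDP growth = (3718.8 − 3600) / 3600 = 3.3%.
Capital growth = (3929.4 − 3700) / 3700 = 6.2%.
Labor input growth = (508.5 − 500) / 500 = 1.7%.
Labor's share = 1 − 0.32 = 0.68.
Capital: 0.32 × 6.2 = 1.984 pp.
Labor input: 0.68 × 1.7 = 1.156 pp.
TFP growth = 3.3 − 3.14 = 0.16%.

TFP growth was 0.16%.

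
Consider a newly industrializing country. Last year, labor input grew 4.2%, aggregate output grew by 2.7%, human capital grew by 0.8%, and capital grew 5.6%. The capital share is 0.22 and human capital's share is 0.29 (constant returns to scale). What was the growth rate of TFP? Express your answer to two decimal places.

-0.82%

Labor's share = 1 − 0.22 − 0.29 = 0.49.
Capital: 0.22 × 5.6 = 1.232 pp.
Human capital: 0.29 × 0.8 = 0.232 pp.
Labor input: 0.49 × 4.2 = 2.058 pp.
TFP growth = 2.7 − 3.522 = -0.822%.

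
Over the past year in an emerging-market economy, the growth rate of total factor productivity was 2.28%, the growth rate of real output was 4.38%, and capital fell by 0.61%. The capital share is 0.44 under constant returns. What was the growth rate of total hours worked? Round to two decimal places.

4.23%

Labor's share = 1 − 0.44 = 0.56.
gY = gA + 0.44×(-0.61) + 0.56×g.
0.56×g = 4.38 − 2.28 + 0.2684 = 2.3684.
g = 2.3684 / 0.56 = 4.2293%.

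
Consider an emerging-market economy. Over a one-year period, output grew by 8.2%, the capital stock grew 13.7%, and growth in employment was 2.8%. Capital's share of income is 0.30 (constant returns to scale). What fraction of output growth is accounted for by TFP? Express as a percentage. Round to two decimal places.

Labor's share = 1 − 0.3 = 0.7.
The capital stock: 0.3 × 13.7 = 4.11 pp.
Employment: 0.7 × 2.8 = 1.96 pp.
TFP growth = 8.2 − 6.07 = 2.13%.
TFP share of growth = 2.13 / 8.2 × 100 = 25.9756%.

TFP accounted for 25.98% of growth.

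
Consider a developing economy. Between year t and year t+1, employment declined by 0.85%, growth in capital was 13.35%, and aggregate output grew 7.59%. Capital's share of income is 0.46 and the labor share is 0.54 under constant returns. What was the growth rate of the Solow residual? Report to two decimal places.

1.91%

Labor's share = 1 − 0.46 = 0.54.
Capital: 0.46 × 13.35 = 6.141 pp.
Employment: 0.54 × (-0.85) = -0.459 pp.
TFP growth = 7.59 − 5.682 = 1.908%.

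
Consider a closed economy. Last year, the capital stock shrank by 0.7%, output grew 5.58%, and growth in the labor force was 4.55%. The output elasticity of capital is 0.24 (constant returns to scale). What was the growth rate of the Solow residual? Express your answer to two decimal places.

The Solow residual grew 2.29%.

Labor's share = 1 − 0.24 = 0.76.
The capital stock: 0.24 × (-0.7) = -0.168 pp.
The labor force: 0.76 × 4.55 = 3.458 pp.
TFP growth = 5.58 − 3.29 = 2.29%.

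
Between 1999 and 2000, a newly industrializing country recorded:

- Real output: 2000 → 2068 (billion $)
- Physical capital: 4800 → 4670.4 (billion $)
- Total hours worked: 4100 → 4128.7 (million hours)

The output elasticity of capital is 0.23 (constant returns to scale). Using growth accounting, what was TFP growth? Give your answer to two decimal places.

TFP grew 3.48%.

Real output growth = (2068 − 2000) / 2000 = 3.4%.
Physical capital growth = (4670.4 − 4800) / 4800 = -2.7%.
Total hours worked growth = (4128.7 − 4100) / 4100 = 0.7%.
Labor's share = 1 − 0.23 = 0.77.
Physical capital: 0.23 × (-2.7) = -0.621 pp.
Total hours worked: 0.77 × 0.7 = 0.539 pp.
TFP growth = 3.4 + 0.082 = 3.482%.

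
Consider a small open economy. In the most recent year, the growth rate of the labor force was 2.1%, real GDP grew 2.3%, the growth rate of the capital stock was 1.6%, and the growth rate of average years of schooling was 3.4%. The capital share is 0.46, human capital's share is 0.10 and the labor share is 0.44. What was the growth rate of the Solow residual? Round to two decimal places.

Labor's share = 1 − 0.46 − 0.1 = 0.44.
The capital stock: 0.46 × 1.6 = 0.736 pp.
Average years of schooling: 0.1 × 3.4 = 0.34 pp.
The labor force: 0.44 × 2.1 = 0.924 pp.
TFP growth = 2.3 − 2 = 0.3%.

The Solow residual grew 0.30%.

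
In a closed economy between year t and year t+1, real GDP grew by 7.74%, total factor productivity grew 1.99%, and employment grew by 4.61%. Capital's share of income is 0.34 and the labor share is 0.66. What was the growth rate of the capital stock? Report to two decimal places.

7.96%

Labor's share = 1 − 0.34 = 0.66.
gY = gA + 0.66×4.61 + 0.34×g.
0.34×g = 7.74 − 1.99 − 3.0426 = 2.7074.
g = 2.7074 / 0.34 = 7.9629%.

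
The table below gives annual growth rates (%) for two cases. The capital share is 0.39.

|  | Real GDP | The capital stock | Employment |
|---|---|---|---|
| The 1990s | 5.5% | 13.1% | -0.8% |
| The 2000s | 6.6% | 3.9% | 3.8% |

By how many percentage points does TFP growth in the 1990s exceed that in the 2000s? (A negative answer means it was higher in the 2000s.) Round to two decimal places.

-1.88 percentage points

Labor's share = 1 − 0.39 = 0.61.
The 1990s: TFP = 5.5 − 5.109 + 0.488 = 0.879%.
The 2000s: TFP = 6.6 − 1.521 − 2.318 = 2.761%.
Difference = 0.879 − (2.761) = -1.882 pp.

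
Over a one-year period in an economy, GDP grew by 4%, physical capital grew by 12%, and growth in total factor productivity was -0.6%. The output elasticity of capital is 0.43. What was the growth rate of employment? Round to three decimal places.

Labor's share = 1 − 0.43 = 0.57.
gY = gA + 0.43×12 + 0.57×g.
0.57×g = 4 + 0.6 − 5.16 = -0.56.
g = -0.56 / 0.57 = -0.98246%.

-0.982%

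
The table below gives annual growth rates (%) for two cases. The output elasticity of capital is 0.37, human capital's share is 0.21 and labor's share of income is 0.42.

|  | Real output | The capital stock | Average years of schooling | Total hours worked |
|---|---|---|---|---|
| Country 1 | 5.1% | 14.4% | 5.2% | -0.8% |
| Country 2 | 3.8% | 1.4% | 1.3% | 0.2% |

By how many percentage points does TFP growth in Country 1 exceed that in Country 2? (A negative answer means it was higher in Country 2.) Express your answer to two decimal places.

-3.91 percentage points

Labor's share = 1 − 0.37 − 0.21 = 0.42.
Country 1: TFP = 5.1 − 5.328 − 1.092 + 0.336 = -0.984%.
Country 2: TFP = 3.8 − 0.518 − 0.273 − 0.084 = 2.925%.
Difference = -0.984 − (2.925) = -3.909 pp.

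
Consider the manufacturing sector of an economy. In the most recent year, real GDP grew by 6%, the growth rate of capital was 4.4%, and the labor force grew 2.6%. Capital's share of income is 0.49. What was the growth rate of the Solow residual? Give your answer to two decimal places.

Labor's share = 1 − 0.49 = 0.51.
Capital: 0.49 × 4.4 = 2.156 pp.
The labor force: 0.51 × 2.6 = 1.326 pp.
TFP growth = 6 − 3.482 = 2.518%.

The Solow residual growth was 2.52%.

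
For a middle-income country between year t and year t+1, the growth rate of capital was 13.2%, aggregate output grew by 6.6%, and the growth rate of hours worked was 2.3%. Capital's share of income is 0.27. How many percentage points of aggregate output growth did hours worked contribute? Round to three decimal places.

1.679

Labor's share = 1 − 0.27 = 0.73.
Contribution = share × growth = 0.73 × 2.3 = 1.679 pp.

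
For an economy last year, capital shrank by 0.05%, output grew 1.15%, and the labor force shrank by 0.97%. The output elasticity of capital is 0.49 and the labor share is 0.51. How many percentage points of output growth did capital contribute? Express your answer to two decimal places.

-0.02 pp

Contribution = share × growth = 0.49 × (-0.05) = -0.0245 pp.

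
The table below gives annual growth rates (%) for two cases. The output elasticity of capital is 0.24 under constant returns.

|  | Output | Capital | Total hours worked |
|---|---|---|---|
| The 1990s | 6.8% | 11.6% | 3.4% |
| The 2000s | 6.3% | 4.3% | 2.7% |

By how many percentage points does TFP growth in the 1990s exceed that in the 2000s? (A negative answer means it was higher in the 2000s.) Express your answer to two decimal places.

-1.78 percentage points

Labor's share = 1 − 0.24 = 0.76.
The 1990s: TFP = 6.8 − 2.784 − 2.584 = 1.432%.
The 2000s: TFP = 6.3 − 1.032 − 2.052 = 3.216%.
Difference = 1.432 − (3.216) = -1.784 pp.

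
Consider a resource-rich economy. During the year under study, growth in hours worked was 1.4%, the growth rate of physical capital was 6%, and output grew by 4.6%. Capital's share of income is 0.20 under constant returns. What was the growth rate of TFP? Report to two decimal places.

Labor's share = 1 − 0.2 = 0.8.
Physical capital: 0.2 × 6 = 1.2 pp.
Hours worked: 0.8 × 1.4 = 1.12 pp.
TFP growth = 4.6 − 2.32 = 2.28%.

2.28%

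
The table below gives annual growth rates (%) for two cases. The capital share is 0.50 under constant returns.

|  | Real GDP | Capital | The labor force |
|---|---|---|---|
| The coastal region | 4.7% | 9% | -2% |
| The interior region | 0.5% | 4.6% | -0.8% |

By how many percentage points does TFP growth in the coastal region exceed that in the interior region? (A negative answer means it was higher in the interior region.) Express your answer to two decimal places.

2.60 percentage points

Labor's share = 1 − 0.5 = 0.5.
The coastal region: TFP = 4.7 − 4.5 + 1 = 1.2%.
The interior region: TFP = 0.5 − 2.3 + 0.4 = -1.4%.
Difference = 1.2 − (-1.4) = 2.6 pp.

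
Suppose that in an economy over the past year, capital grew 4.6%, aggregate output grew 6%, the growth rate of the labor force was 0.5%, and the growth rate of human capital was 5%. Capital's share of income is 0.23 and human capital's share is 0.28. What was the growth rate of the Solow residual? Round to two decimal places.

Labor's share = 1 − 0.23 − 0.28 = 0.49.
Capital: 0.23 × 4.6 = 1.058 pp.
Human capital: 0.28 × 5 = 1.4 pp.
The labor force: 0.49 × 0.5 = 0.245 pp.
TFP growth = 6 − 2.703 = 3.297%.

The Solow residual growth was 3.30%.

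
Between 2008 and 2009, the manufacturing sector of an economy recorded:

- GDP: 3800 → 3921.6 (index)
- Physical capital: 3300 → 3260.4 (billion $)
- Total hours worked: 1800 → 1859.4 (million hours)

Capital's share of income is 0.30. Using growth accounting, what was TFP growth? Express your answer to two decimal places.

GDP growth = (3921.6 − 3800) / 3800 = 3.2%.
Physical capital growth = (3260.4 − 3300) / 3300 = -1.2%.
Total hours worked growth = (1859.4 − 1800) / 1800 = 3.3%.
Labor's share = 1 − 0.3 = 0.7.
Physical capital: 0.3 × (-1.2) = -0.36 pp.
Total hours worked: 0.7 × 3.3 = 2.31 pp.
TFP growth = 3.2 − 1.95 = 1.25%.

TFP growth was 1.25%.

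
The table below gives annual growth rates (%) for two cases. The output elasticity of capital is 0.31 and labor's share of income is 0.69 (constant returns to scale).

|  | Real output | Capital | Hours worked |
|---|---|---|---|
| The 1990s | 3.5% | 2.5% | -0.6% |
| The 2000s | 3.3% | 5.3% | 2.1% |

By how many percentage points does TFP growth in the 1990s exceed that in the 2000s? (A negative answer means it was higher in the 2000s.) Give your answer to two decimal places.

Labor's share = 1 − 0.31 = 0.69.
The 1990s: TFP = 3.5 − 0.775 + 0.414 = 3.139%.
The 2000s: TFP = 3.3 − 1.643 − 1.449 = 0.208%.
Difference = 3.139 − (0.208) = 2.931 pp.

2.93 percentage points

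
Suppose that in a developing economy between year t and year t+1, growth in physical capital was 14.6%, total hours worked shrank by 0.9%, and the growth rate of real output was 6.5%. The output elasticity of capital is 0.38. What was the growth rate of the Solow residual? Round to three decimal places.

Labor's share = 1 − 0.38 = 0.62.
Physical capital: 0.38 × 14.6 = 5.548 pp.
Total hours worked: 0.62 × (-0.9) = -0.558 pp.
TFP growth = 6.5 − 4.99 = 1.51%.

1.510%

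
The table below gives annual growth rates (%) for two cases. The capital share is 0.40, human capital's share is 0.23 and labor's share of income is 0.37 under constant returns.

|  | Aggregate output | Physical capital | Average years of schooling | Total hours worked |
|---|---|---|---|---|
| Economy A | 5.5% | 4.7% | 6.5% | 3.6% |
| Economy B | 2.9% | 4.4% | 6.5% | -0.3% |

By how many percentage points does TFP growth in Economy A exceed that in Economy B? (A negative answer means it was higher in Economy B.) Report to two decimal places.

1.04 percentage points

Labor's share = 1 − 0.4 − 0.23 = 0.37.
Economy A: TFP = 5.5 − 1.88 − 1.495 − 1.332 = 0.793%.
Economy B: TFP = 2.9 − 1.76 − 1.495 + 0.111 = -0.244%.
Difference = 0.793 − (-0.244) = 1.037 pp.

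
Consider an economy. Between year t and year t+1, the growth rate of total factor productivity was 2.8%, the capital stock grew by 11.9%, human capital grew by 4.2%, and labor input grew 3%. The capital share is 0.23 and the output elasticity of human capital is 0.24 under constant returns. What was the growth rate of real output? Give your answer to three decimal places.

Real output grew 8.135%.

Labor's share = 1 − 0.23 − 0.24 = 0.53.
The capital stock: 0.23 × 11.9 = 2.737 pp.
Human capital: 0.24 × 4.2 = 1.008 pp.
Labor input: 0.53 × 3 = 1.59 pp.
Output growth = 2.8 + 5.335 = 8.135%.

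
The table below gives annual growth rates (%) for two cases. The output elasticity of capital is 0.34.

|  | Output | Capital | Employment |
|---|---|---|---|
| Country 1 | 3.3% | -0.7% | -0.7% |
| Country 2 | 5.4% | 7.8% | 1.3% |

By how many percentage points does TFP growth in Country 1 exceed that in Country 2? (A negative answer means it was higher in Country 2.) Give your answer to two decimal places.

Labor's share = 1 − 0.34 = 0.66.
Country 1: TFP = 3.3 + 0.238 + 0.462 = 4%.
Country 2: TFP = 5.4 − 2.652 − 0.858 = 1.89%.
Difference = 4 − (1.89) = 2.11 pp.

2.11 percentage points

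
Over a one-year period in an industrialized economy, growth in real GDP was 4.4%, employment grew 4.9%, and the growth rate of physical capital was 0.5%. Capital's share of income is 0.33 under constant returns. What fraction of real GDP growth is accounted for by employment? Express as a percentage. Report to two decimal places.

Employment accounted for 74.61% of growth.

Labor's share = 1 − 0.33 = 0.67.
Employment contributed 0.67 × 4.9 = 3.283 pp.
Share of growth = 3.283 / 4.4 × 100 = 74.6136%.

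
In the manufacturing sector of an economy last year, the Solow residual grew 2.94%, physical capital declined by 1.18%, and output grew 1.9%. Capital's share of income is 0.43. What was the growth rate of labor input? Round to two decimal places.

Labor's share = 1 − 0.43 = 0.57.
gY = gA + 0.43×(-1.18) + 0.57×g.
0.57×g = 1.9 − 2.94 + 0.5074 = -0.5326.
g = -0.5326 / 0.57 = -0.9344%.

-0.93%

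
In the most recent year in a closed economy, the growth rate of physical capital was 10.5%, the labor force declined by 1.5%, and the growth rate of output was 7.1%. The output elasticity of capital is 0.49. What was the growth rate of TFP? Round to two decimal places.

Labor's share = 1 − 0.49 = 0.51.
Physical capital: 0.49 × 10.5 = 5.145 pp.
The labor force: 0.51 × (-1.5) = -0.765 pp.
TFP growth = 7.1 − 4.38 = 2.72%.

2.72%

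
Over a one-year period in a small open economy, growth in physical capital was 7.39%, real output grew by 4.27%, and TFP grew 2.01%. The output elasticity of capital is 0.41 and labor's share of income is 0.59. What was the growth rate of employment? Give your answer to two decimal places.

-1.30%

Labor's share = 1 − 0.41 = 0.59.
gY = gA + 0.41×7.39 + 0.59×g.
0.59×g = 4.27 − 2.01 − 3.0299 = -0.7699.
g = -0.7699 / 0.59 = -1.3049%.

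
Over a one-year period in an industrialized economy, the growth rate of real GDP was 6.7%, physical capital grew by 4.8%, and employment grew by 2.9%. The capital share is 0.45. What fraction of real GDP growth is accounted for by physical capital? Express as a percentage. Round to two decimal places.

32.24%

Physical capital contributed 0.45 × 4.8 = 2.16 pp.
Share of growth = 2.16 / 6.7 × 100 = 32.2388%.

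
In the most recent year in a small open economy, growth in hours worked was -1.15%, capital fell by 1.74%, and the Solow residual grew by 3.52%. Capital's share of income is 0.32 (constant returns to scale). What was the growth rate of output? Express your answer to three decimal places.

Output grew 2.181%.

Labor's share = 1 − 0.32 = 0.68.
Capital: 0.32 × (-1.74) = -0.5568 pp.
Hours worked: 0.68 × (-1.15) = -0.782 pp.
Output growth = 3.52 + (-1.3388) = 2.1812%.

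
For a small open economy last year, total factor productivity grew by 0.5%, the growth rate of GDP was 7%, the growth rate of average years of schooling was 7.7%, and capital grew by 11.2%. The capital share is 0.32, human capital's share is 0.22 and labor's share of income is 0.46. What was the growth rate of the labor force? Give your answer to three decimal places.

Labor's share = 1 − 0.32 − 0.22 = 0.46.
gY = gA + 0.32×11.2 + 0.22×7.7 + 0.46×g.
0.46×g = 7 − 0.5 − 5.278 = 1.222.
g = 1.222 / 0.46 = 2.65652%.

The labor force grew 2.657%.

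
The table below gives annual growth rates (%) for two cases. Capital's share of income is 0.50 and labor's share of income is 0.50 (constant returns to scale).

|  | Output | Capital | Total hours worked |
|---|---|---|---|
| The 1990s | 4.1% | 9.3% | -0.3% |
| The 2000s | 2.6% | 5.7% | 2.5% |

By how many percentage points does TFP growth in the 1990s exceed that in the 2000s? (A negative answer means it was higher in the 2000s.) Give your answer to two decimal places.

1.10 percentage points

Labor's share = 1 − 0.5 = 0.5.
The 1990s: TFP = 4.1 − 4.65 + 0.15 = -0.4%.
The 2000s: TFP = 2.6 − 2.85 − 1.25 = -1.5%.
Difference = -0.4 − (-1.5) = 1.1 pp.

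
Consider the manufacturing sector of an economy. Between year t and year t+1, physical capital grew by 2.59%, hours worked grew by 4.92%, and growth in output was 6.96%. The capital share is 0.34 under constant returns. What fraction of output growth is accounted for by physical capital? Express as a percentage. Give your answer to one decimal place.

12.7%

Physical capital contributed 0.34 × 2.59 = 0.8806 pp.
Share of growth = 0.8806 / 6.96 × 100 = 12.652%.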